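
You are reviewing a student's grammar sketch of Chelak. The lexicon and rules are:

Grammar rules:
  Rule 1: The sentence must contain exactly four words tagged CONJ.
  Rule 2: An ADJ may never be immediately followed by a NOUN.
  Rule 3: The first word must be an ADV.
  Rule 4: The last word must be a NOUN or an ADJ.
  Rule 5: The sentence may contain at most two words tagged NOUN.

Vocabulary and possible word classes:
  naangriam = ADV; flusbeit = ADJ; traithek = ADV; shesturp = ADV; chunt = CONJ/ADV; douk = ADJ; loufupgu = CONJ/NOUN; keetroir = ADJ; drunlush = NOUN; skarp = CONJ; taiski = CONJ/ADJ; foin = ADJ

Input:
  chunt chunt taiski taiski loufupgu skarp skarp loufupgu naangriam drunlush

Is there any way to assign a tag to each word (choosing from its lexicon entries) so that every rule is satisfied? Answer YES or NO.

YES

Candidates per position — 1:chunt {CONJ,ADV}; 2:chunt {CONJ,ADV}; 3:taiski {CONJ,ADJ}; 4:taiski {CONJ,ADJ}; 5:loufupgu {CONJ,NOUN}; 6:skarp {CONJ}; 7:skarp {CONJ}; 8:loufupgu {CONJ,NOUN}; 9:naangriam {ADV}; 10:drunlush {NOUN}.
One satisfying assignment: ADV ADV ADJ ADJ CONJ CONJ CONJ CONJ ADV NOUN.
Rule-by-rule: rule 1 ok; rule 2 ok; rule 3 ok; rule 4 ok; rule 5 ok.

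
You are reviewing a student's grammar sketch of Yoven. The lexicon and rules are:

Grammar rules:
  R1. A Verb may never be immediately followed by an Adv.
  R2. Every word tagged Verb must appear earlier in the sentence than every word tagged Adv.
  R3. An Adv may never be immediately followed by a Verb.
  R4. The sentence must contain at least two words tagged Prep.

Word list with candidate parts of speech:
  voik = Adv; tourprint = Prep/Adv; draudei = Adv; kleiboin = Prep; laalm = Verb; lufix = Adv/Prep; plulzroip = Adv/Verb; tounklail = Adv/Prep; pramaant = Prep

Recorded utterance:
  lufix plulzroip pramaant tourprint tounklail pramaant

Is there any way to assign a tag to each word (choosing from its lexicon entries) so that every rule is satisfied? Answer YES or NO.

Candidates per position — 1:lufix {Adv,Prep}; 2:plulzroip {Adv,Verb}; 3:pramaant {Prep}; 4:tourprint {Prep,Adv}; 5:tounklail {Adv,Prep}; 6:pramaant {Prep}.
One satisfying assignment: Prep Verb Prep Prep Adv Prep.
Rule-by-rule: rule 1 ✓; rule 2 ✓; rule 3 ✓; rule 4 ✓.

YES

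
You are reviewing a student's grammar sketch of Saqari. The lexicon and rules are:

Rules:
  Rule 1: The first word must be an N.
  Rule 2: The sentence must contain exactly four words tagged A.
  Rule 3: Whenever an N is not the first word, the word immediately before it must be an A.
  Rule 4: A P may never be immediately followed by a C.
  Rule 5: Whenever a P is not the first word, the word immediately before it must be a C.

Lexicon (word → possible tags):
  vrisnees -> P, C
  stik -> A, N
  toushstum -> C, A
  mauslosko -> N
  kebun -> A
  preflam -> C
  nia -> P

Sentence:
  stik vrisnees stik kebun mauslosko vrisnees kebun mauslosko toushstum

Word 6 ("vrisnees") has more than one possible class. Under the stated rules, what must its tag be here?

Candidates per position — 1:stik {A,N}; 2:vrisnees {P,C}; 3:stik {A,N}; 4:kebun {A}; 5:mauslosko {N}; 6:vrisnees {P,C}; 7:kebun {A}; 8:mauslosko {N}; 9:toushstum {C,A}.
Position 1: tagging it A would leave rule 1 unsatisfiable, so it must be N.
Position 2: tagging it P would leave rule 5 unsatisfiable, so it must be C.
Position 3: tagging it N would leave rule 2 unsatisfiable, so it must be A.
Position 6: tagging it P would leave rule 5 unsatisfiable, so it must be C.
Position 9: tagging it C would leave rule 2 unsatisfiable, so it must be A.
So the tagging must be: N C A A N C A N A.
Check: rule 1 ✓; rule 2 ✓; rule 3 ✓; rule 4 ✓; rule 5 ✓.

C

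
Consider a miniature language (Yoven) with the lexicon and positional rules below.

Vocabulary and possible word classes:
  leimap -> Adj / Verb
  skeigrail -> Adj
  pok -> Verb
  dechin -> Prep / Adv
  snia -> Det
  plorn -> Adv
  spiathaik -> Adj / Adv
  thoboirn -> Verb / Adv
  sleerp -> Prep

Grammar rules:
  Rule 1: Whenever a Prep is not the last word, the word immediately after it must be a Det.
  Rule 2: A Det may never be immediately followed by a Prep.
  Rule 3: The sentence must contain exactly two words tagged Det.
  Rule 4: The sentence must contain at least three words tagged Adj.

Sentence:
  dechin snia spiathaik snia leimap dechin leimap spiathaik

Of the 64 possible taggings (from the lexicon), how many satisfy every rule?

Candidates per position — 1:dechin {Prep,Adv}; 2:snia {Det}; 3:spiathaik {Adj,Adv}; 4:snia {Det}; 5:leimap {Adj,Verb}; 6:dechin {Prep,Adv}; 7:leimap {Adj,Verb}; 8:spiathaik {Adj,Adv}.
There are 64 candidate sequences in total.
Checking each against the rules leaves 10 sequences.
Count = 10.

10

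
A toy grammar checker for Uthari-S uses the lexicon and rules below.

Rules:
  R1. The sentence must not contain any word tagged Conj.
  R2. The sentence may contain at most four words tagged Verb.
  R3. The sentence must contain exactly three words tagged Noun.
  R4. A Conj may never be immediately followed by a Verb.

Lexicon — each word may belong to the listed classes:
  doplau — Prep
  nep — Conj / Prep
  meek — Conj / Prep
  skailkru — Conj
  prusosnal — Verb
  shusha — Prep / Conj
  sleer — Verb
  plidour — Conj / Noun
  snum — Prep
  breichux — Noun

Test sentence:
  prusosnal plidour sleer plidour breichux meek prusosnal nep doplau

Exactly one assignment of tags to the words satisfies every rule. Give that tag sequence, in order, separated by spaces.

Verb Noun Verb Noun Noun Prep Verb Prep Prep

Candidates per position — 1:prusosnal {Verb}; 2:plidour {Conj,Noun}; 3:sleer {Verb}; 4:plidour {Conj,Noun}; 5:breichux {Noun}; 6:meek {Conj,Prep}; 7:prusosnal {Verb}; 8:nep {Conj,Prep}; 9:doplau {Prep}.
If word 2 were Conj, no tagging could satisfy rule 1; so word 2 is Noun.
If word 4 were Conj, no tagging could satisfy rule 1; so word 4 is Noun.
If word 6 were Conj, no tagging could satisfy rule 1; so word 6 is Prep.
If word 8 were Conj, no tagging could satisfy rule 1; so word 8 is Prep.
That leaves exactly one tagging: Verb Noun Verb Noun Noun Prep Verb Prep Prep.
Check: rule 1 satisfied; rule 2 satisfied; rule 3 satisfied; rule 4 satisfied.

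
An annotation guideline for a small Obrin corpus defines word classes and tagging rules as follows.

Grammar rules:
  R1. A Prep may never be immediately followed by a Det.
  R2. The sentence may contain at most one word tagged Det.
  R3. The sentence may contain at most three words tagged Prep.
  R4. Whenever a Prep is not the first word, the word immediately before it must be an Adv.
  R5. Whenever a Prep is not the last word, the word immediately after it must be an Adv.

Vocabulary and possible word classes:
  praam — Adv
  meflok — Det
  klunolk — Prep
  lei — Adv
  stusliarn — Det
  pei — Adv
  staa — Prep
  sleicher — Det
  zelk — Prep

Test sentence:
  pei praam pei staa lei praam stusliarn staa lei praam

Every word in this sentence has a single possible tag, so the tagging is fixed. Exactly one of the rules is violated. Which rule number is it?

4

Fixed tagging: Adv Adv Adv Prep Adv Adv Det Prep Adv Adv.
Rule check: R1 ok, R2 ok, R3 ok, R4 fails, R5 ok.
Only rule 4 fails.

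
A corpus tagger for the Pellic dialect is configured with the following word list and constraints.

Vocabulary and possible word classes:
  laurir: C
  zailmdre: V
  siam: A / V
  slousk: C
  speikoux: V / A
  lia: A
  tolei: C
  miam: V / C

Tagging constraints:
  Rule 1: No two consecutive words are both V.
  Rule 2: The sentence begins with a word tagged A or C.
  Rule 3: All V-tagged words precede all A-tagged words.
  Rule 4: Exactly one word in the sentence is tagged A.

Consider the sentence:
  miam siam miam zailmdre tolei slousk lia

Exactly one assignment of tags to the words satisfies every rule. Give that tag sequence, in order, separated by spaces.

Candidates per position — 1:miam {V,C}; 2:siam {A,V}; 3:miam {V,C}; 4:zailmdre {V}; 5:tolei {C}; 6:slousk {C}; 7:lia {A}.
Position 1: tagging it V would leave rule 2 unsatisfiable, so it must be C.
Position 2: tagging it A would leave rule 3 unsatisfiable, so it must be V.
Position 3: tagging it V would leave rule 1 unsatisfiable, so it must be C.
The unique satisfying tagging is: C V C V C C A.
Rule-by-rule: rule 1 holds; rule 2 holds; rule 3 holds; rule 4 holds.

C V C V C C A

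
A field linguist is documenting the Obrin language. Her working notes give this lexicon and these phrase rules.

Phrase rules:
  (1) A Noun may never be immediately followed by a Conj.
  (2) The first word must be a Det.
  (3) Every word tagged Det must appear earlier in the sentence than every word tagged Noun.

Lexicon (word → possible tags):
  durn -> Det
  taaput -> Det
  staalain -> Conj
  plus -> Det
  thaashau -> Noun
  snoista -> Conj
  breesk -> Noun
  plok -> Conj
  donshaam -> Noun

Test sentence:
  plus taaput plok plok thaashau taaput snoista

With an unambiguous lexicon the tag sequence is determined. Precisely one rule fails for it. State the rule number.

3

Fixed tagging: Det Det Conj Conj Noun Det Conj.
Rule check: R1 ✓, R2 ✓, R3 ✗.
Only rule 3 fails.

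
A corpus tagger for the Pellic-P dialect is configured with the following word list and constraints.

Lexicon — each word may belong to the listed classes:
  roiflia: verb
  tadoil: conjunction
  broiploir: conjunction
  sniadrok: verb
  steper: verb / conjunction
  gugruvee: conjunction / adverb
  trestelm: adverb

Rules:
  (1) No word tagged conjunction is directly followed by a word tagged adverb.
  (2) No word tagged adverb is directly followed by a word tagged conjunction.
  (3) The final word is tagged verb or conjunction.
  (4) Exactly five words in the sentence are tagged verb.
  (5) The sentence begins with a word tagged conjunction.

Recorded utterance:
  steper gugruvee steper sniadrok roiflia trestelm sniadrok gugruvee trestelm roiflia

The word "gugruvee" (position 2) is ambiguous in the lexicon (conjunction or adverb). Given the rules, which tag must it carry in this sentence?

conjunction

Candidates per position — 1:steper {verb,conjunction}; 2:gugruvee {conjunction,adverb}; 3:steper {verb,conjunction}; 4:sniadrok {verb}; 5:roiflia {verb}; 6:trestelm {adverb}; 7:sniadrok {verb}; 8:gugruvee {conjunction,adverb}; 9:trestelm {adverb}; 10:roiflia {verb}.
If word 1 were verb, no tagging could satisfy rule 5; so word 1 is conjunction.
If word 2 were adverb, no tagging could satisfy rule 1; so word 2 is conjunction.
If word 3 were conjunction, no tagging could satisfy rule 4; so word 3 is verb.
If word 8 were conjunction, no tagging could satisfy rule 1; so word 8 is adverb.
So the tagging must be: conjunction conjunction verb verb verb adverb verb adverb adverb verb.
Rule-by-rule: rule 1 holds; rule 2 holds; rule 3 holds; rule 4 holds; rule 5 holds.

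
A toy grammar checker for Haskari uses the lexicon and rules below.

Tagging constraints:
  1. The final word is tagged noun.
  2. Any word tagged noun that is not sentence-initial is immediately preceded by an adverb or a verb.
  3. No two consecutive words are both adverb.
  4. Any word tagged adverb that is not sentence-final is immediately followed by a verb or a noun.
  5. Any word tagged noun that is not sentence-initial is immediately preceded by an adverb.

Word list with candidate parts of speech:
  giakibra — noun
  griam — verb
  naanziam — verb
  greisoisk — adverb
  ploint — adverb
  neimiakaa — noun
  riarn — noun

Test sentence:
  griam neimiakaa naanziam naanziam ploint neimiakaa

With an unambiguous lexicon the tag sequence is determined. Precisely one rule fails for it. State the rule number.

5

Fixed tagging: verb noun verb verb adverb noun.
Applying the rules: R1 ✓, R2 ✓, R3 ✓, R4 ✓, R5 ✗.
Only rule 5 fails.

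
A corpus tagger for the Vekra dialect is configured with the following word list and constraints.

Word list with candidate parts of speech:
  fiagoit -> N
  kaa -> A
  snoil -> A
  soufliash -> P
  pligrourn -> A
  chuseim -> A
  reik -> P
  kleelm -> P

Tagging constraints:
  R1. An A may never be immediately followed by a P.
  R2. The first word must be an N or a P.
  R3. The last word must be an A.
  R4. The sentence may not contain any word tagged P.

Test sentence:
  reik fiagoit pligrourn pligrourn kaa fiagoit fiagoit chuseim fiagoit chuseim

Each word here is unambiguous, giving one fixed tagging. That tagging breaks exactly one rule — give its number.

Fixed tagging: P N A A A N N A N A.
Applying the rules: R1 ok, R2 ok, R3 ok, R4 fails.
Only rule 4 fails.

4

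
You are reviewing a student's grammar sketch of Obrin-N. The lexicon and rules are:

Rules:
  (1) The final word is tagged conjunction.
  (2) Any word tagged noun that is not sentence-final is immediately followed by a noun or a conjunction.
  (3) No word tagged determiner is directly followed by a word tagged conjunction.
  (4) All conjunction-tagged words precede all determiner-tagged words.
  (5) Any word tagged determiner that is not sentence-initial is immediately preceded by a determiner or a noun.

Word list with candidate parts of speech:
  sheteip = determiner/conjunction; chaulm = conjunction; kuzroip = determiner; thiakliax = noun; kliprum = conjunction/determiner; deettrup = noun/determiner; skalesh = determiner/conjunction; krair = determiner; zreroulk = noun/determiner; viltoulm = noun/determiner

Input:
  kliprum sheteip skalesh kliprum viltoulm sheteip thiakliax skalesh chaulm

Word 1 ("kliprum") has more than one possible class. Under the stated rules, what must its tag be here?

conjunction

Candidates per position — 1:kliprum {conjunction,determiner}; 2:sheteip {determiner,conjunction}; 3:skalesh {determiner,conjunction}; 4:kliprum {conjunction,determiner}; 5:viltoulm {noun,determiner}; 6:sheteip {determiner,conjunction}; 7:thiakliax {noun}; 8:skalesh {determiner,conjunction}; 9:chaulm {conjunction}.
If word 1 were determiner, no tagging could satisfy rule 4; so word 1 is conjunction.
If word 2 were determiner, no tagging could satisfy rule 4; so word 2 is conjunction.
If word 3 were determiner, no tagging could satisfy rule 4; so word 3 is conjunction.
If word 4 were determiner, no tagging could satisfy rule 4; so word 4 is conjunction.
If word 5 were determiner, no tagging could satisfy rule 4; so word 5 is noun.
If word 6 were determiner, no tagging could satisfy rule 2; so word 6 is conjunction.
If word 8 were determiner, no tagging could satisfy rule 2; so word 8 is conjunction.
The unique satisfying tagging is: conjunction conjunction conjunction conjunction noun conjunction noun conjunction conjunction.
Rule-by-rule: rule 1 satisfied; rule 2 satisfied; rule 3 satisfied; rule 4 satisfied; rule 5 satisfied.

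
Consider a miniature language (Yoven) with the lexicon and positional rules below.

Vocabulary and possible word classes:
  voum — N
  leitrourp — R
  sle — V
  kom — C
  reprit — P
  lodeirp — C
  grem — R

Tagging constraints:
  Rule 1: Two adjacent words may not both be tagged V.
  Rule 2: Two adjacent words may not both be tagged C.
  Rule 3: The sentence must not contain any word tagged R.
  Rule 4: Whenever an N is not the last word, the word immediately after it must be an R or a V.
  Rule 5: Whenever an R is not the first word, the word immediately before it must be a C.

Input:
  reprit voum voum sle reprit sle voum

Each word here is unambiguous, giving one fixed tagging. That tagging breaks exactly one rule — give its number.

4

Fixed tagging: P N N V P V N.
Applying the rules: R1 ✓, R2 ✓, R3 ✓, R4 ✗, R5 ✓.
Only rule 4 fails.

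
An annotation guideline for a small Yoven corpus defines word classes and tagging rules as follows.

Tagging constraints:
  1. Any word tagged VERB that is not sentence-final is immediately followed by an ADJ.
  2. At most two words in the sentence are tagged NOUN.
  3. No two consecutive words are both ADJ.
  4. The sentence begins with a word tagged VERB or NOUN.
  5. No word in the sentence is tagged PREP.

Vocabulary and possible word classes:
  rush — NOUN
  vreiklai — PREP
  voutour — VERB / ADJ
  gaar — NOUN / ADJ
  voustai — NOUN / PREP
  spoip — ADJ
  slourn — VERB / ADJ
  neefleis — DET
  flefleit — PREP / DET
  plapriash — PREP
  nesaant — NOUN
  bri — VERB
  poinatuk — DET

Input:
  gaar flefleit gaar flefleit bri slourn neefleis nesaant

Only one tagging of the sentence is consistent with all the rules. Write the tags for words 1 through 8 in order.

Candidates per position — 1:gaar {NOUN,ADJ}; 2:flefleit {PREP,DET}; 3:gaar {NOUN,ADJ}; 4:flefleit {PREP,DET}; 5:bri {VERB}; 6:slourn {VERB,ADJ}; 7:neefleis {DET}; 8:nesaant {NOUN}.
Position 1: tagging it ADJ would leave rule 4 unsatisfiable, so it must be NOUN.
Position 2: tagging it PREP would leave rule 5 unsatisfiable, so it must be DET.
Position 3: tagging it NOUN would leave rule 2 unsatisfiable, so it must be ADJ.
Position 4: tagging it PREP would leave rule 5 unsatisfiable, so it must be DET.
Position 6: tagging it VERB would leave rule 1 unsatisfiable, so it must be ADJ.
The unique satisfying tagging is: NOUN DET ADJ DET VERB ADJ DET NOUN.
Rule-by-rule: rule 1 ok; rule 2 ok; rule 3 ok; rule 4 ok; rule 5 ok.

NOUN DET ADJ DET VERB ADJ DET NOUN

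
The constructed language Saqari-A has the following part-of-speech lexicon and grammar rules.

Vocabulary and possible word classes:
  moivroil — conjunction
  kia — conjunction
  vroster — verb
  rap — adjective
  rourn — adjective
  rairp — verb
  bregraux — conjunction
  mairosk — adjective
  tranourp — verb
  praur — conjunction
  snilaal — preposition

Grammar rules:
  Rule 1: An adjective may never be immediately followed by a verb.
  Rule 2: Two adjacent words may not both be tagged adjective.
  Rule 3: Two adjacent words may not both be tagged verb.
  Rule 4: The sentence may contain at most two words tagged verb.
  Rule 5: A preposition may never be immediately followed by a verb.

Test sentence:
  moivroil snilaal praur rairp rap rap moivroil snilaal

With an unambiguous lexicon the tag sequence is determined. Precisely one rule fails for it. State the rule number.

Fixed tagging: conjunction preposition conjunction verb adjective adjective conjunction preposition.
Rule check: R1 ✓, R2 ✗, R3 ✓, R4 ✓, R5 ✓.
Only rule 2 fails.

2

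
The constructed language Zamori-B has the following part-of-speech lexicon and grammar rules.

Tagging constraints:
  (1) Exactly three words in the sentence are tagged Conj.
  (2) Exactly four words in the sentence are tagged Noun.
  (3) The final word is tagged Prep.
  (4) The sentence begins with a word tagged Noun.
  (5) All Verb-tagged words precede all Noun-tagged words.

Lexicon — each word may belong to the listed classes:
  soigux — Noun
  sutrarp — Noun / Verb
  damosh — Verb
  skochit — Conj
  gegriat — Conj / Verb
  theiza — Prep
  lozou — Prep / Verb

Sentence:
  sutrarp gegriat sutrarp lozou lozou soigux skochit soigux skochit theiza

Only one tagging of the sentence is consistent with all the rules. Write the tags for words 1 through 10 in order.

Noun Conj Noun Prep Prep Noun Conj Noun Conj Prep

Candidates per position — 1:sutrarp {Noun,Verb}; 2:gegriat {Conj,Verb}; 3:sutrarp {Noun,Verb}; 4:lozou {Prep,Verb}; 5:lozou {Prep,Verb}; 6:soigux {Noun}; 7:skochit {Conj}; 8:soigux {Noun}; 9:skochit {Conj}; 10:theiza {Prep}.
At position 1, choosing Verb makes rule 2 impossible to satisfy; hence Noun.
At position 2, choosing Verb makes rule 1 impossible to satisfy; hence Conj.
At position 3, choosing Verb makes rule 2 impossible to satisfy; hence Noun.
At position 4, choosing Verb makes rule 5 impossible to satisfy; hence Prep.
At position 5, choosing Verb makes rule 5 impossible to satisfy; hence Prep.
That leaves exactly one tagging: Noun Conj Noun Prep Prep Noun Conj Noun Conj Prep.
Verifying each rule — rule 1 satisfied; rule 2 satisfied; rule 3 satisfied; rule 4 satisfied; rule 5 satisfied.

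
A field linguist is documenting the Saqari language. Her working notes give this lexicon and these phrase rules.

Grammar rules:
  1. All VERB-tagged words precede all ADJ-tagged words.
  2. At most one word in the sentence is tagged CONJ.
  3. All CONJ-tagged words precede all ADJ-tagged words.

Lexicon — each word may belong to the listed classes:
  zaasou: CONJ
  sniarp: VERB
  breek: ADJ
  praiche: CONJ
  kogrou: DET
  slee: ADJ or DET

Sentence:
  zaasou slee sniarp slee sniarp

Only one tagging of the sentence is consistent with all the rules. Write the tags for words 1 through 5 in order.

Candidates per position — 1:zaasou {CONJ}; 2:slee {ADJ,DET}; 3:sniarp {VERB}; 4:slee {ADJ,DET}; 5:sniarp {VERB}.
Word 2 cannot be ADJ — rule 1 would then fail for every completion. It is DET.
Word 4 cannot be ADJ — rule 1 would then fail for every completion. It is DET.
The unique satisfying tagging is: CONJ DET VERB DET VERB.
Checking: rule 1 ✓; rule 2 ✓; rule 3 ✓.

CONJ DET VERB DET VERB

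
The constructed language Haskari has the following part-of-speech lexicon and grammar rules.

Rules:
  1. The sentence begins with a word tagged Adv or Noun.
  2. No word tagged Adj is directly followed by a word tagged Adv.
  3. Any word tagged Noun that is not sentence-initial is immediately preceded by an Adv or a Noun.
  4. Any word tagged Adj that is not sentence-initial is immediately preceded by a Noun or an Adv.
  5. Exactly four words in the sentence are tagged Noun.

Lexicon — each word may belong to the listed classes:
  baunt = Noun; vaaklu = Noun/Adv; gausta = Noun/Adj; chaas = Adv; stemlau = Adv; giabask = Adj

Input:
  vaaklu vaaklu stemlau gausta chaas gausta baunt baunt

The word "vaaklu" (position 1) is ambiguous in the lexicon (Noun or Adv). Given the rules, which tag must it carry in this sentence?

Candidates per position — 1:vaaklu {Noun,Adv}; 2:vaaklu {Noun,Adv}; 3:stemlau {Adv}; 4:gausta {Noun,Adj}; 5:chaas {Adv}; 6:gausta {Noun,Adj}; 7:baunt {Noun}; 8:baunt {Noun}.
Word 4 cannot be Adj — rule 2 would then fail for every completion. It is Noun.
Word 6 cannot be Adj — rule 3 would then fail for every completion. It is Noun.
Word 1 cannot be Noun — rule 5 would then fail for every completion. It is Adv.
Word 2 cannot be Noun — rule 5 would then fail for every completion. It is Adv.
The only consistent sequence is: Adv Adv Adv Noun Adv Noun Noun Noun.
Rule-by-rule: rule 1 holds; rule 2 holds; rule 3 holds; rule 4 holds; rule 5 holds.

Adv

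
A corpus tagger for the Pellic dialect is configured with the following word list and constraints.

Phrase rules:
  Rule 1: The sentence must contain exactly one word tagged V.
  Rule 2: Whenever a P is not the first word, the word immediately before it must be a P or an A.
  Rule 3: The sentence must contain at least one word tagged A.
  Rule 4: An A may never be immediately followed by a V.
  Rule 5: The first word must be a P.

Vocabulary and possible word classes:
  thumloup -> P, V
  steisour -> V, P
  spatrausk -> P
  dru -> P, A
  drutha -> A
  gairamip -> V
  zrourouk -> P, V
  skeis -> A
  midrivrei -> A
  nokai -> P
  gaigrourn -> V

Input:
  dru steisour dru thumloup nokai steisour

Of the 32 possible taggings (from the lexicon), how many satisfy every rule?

Candidates per position — 1:dru {P,A}; 2:steisour {V,P}; 3:dru {P,A}; 4:thumloup {P,V}; 5:nokai {P}; 6:steisour {V,P}.
There are 32 candidate sequences in total.
The sequences that satisfy every rule: P V A P P P; P P A P P V.
Count = 2.

2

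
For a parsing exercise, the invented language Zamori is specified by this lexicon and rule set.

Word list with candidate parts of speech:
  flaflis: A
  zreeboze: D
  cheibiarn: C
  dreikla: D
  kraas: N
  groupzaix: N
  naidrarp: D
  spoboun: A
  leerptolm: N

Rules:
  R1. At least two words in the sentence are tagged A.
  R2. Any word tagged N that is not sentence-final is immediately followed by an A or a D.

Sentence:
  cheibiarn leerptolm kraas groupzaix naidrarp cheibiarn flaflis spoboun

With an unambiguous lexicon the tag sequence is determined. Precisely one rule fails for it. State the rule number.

Fixed tagging: C N N N D C A A.
Rule check: R1 pass, R2 fail.
Only rule 2 fails.

2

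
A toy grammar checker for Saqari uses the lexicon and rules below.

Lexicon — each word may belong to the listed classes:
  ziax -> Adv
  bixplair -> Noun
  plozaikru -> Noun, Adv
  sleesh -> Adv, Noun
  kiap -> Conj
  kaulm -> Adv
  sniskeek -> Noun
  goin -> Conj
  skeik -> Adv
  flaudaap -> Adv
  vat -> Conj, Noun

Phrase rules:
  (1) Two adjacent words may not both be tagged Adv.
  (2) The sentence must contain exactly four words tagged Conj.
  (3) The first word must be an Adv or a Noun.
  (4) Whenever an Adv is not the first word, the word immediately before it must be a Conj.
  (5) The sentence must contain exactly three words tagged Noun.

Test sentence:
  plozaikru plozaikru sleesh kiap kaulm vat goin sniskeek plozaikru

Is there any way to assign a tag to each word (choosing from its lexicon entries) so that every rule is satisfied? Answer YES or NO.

NO

Candidates per position — 1:plozaikru {Noun,Adv}; 2:plozaikru {Noun,Adv}; 3:sleesh {Adv,Noun}; 4:kiap {Conj}; 5:kaulm {Adv}; 6:vat {Conj,Noun}; 7:goin {Conj}; 8:sniskeek {Noun}; 9:plozaikru {Noun,Adv}.
Rule 2 cannot be satisfied by any choice of tags from the lexicon.
So there is no consistent tagging.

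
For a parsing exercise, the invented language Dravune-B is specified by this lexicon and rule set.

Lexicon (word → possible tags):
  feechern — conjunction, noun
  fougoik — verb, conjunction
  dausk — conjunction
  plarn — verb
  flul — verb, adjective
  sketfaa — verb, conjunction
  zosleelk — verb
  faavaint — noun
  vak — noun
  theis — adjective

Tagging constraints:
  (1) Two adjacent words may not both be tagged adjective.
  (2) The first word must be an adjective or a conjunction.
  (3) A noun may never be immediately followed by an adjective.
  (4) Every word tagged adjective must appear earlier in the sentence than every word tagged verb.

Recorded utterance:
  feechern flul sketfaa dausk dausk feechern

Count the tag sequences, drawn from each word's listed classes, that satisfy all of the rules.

Candidates per position — 1:feechern {conjunction,noun}; 2:flul {verb,adjective}; 3:sketfaa {verb,conjunction}; 4:dausk {conjunction}; 5:dausk {conjunction}; 6:feechern {conjunction,noun}.
There are 16 candidate sequences in total.
Checking each against the rules leaves 8 sequences.
Count = 8.

8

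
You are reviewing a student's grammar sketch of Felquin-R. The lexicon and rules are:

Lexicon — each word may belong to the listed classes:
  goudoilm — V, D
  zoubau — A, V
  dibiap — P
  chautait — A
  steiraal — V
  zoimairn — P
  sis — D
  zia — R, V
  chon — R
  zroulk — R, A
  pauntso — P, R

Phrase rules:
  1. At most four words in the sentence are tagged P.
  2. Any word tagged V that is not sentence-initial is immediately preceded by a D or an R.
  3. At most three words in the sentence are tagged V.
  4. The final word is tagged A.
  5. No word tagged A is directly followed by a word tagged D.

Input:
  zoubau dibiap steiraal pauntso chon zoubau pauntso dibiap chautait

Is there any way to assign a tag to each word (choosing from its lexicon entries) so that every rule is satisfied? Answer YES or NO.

NO

Candidates per position — 1:zoubau {A,V}; 2:dibiap {P}; 3:steiraal {V}; 4:pauntso {P,R}; 5:chon {R}; 6:zoubau {A,V}; 7:pauntso {P,R}; 8:dibiap {P}; 9:chautait {A}.
Rule 2 cannot be satisfied by any choice of tags from the lexicon.
So there is no consistent tagging.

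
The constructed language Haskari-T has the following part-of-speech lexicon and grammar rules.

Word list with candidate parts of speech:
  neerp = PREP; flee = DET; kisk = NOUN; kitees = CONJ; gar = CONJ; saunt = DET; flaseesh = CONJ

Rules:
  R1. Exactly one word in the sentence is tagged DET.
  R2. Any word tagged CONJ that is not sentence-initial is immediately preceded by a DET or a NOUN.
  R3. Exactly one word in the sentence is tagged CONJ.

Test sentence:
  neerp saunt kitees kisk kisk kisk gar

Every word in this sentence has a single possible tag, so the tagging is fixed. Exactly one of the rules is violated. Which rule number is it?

Fixed tagging: PREP DET CONJ NOUN NOUN NOUN CONJ.
Rule check: R1 ok, R2 ok, R3 fails.
Only rule 3 fails.

3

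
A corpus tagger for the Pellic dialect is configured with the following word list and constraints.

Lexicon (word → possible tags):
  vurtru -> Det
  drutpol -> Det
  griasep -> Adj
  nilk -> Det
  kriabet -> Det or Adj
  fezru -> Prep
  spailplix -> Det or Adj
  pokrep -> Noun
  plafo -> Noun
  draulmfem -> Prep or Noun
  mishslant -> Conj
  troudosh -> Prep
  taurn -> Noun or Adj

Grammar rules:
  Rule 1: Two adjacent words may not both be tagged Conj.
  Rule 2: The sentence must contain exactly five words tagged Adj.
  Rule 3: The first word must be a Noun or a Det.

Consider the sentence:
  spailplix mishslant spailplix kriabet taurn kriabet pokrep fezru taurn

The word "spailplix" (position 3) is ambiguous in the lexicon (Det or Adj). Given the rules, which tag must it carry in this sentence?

Adj

Candidates per position — 1:spailplix {Det,Adj}; 2:mishslant {Conj}; 3:spailplix {Det,Adj}; 4:kriabet {Det,Adj}; 5:taurn {Noun,Adj}; 6:kriabet {Det,Adj}; 7:pokrep {Noun}; 8:fezru {Prep}; 9:taurn {Noun,Adj}.
If word 1 were Adj, no tagging could satisfy rule 3; so word 1 is Det.
If word 3 were Det, no tagging could satisfy rule 2; so word 3 is Adj.
If word 4 were Det, no tagging could satisfy rule 2; so word 4 is Adj.
If word 5 were Noun, no tagging could satisfy rule 2; so word 5 is Adj.
If word 6 were Det, no tagging could satisfy rule 2; so word 6 is Adj.
If word 9 were Noun, no tagging could satisfy rule 2; so word 9 is Adj.
So the tagging must be: Det Conj Adj Adj Adj Adj Noun Prep Adj.
Verifying each rule — rule 1 holds; rule 2 holds; rule 3 holds.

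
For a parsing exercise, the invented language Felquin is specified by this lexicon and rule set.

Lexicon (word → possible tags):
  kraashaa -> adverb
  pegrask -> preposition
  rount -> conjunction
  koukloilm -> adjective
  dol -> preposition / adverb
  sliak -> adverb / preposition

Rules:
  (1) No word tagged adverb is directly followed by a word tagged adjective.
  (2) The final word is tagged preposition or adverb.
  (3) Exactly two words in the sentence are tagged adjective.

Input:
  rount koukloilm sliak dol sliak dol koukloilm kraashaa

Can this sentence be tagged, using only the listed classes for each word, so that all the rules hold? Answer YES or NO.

YES

Candidates per position — 1:rount {conjunction}; 2:koukloilm {adjective}; 3:sliak {adverb,preposition}; 4:dol {preposition,adverb}; 5:sliak {adverb,preposition}; 6:dol {preposition,adverb}; 7:koukloilm {adjective}; 8:kraashaa {adverb}.
One satisfying assignment: conjunction adjective preposition preposition adverb preposition adjective adverb.
Rule-by-rule: rule 1 ok; rule 2 ok; rule 3 ok.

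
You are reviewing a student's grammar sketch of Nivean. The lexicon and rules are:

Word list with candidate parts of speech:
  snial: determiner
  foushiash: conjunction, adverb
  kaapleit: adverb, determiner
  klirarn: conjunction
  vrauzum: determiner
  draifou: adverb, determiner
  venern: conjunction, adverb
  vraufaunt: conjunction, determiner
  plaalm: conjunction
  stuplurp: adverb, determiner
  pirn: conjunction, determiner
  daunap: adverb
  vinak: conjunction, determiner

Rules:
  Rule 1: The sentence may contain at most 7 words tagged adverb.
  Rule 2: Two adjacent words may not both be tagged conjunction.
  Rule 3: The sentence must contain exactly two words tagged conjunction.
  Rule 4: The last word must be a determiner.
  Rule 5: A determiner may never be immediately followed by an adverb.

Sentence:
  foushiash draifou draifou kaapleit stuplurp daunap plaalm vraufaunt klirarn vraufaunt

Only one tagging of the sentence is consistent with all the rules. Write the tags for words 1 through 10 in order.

adverb adverb adverb adverb adverb adverb conjunction determiner conjunction determiner

Candidates per position — 1:foushiash {conjunction,adverb}; 2:draifou {adverb,determiner}; 3:draifou {adverb,determiner}; 4:kaapleit {adverb,determiner}; 5:stuplurp {adverb,determiner}; 6:daunap {adverb}; 7:plaalm {conjunction}; 8:vraufaunt {conjunction,determiner}; 9:klirarn {conjunction}; 10:vraufaunt {conjunction,determiner}.
At position 1, choosing conjunction makes rule 3 impossible to satisfy; hence adverb.
At position 2, choosing determiner makes rule 5 impossible to satisfy; hence adverb.
At position 3, choosing determiner makes rule 5 impossible to satisfy; hence adverb.
At position 4, choosing determiner makes rule 5 impossible to satisfy; hence adverb.
At position 5, choosing determiner makes rule 5 impossible to satisfy; hence adverb.
At position 8, choosing conjunction makes rule 2 impossible to satisfy; hence determiner.
At position 10, choosing conjunction makes rule 2 impossible to satisfy; hence determiner.
The unique satisfying tagging is: adverb adverb adverb adverb adverb adverb conjunction determiner conjunction determiner.
Verifying each rule — rule 1 ✓; rule 2 ✓; rule 3 ✓; rule 4 ✓; rule 5 ✓.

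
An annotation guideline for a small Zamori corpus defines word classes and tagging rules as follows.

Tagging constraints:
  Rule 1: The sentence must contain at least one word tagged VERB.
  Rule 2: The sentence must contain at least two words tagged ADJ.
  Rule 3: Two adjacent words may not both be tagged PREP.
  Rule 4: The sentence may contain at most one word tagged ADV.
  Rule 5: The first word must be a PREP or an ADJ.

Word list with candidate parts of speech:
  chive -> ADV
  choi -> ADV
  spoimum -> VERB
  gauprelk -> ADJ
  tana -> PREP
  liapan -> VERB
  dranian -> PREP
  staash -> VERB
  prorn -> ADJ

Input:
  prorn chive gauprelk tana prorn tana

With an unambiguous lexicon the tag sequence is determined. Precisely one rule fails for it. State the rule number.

1

Fixed tagging: ADJ ADV ADJ PREP ADJ PREP.
Checking each rule: R1 fails, R2 ok, R3 ok, R4 ok, R5 ok.
Only rule 1 fails.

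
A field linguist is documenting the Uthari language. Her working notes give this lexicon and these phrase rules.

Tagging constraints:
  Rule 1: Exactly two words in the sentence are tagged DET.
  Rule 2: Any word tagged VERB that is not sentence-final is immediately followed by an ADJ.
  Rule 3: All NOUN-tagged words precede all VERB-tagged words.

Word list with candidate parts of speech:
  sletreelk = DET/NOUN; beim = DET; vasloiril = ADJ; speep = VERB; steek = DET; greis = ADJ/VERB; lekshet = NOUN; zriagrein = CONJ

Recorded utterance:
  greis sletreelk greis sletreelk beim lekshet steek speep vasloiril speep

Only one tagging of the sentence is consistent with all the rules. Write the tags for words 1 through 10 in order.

Candidates per position — 1:greis {ADJ,VERB}; 2:sletreelk {DET,NOUN}; 3:greis {ADJ,VERB}; 4:sletreelk {DET,NOUN}; 5:beim {DET}; 6:lekshet {NOUN}; 7:steek {DET}; 8:speep {VERB}; 9:vasloiril {ADJ}; 10:speep {VERB}.
If word 1 were VERB, no tagging could satisfy rule 2; so word 1 is ADJ.
If word 2 were DET, no tagging could satisfy rule 1; so word 2 is NOUN.
If word 3 were VERB, no tagging could satisfy rule 2; so word 3 is ADJ.
If word 4 were DET, no tagging could satisfy rule 1; so word 4 is NOUN.
That leaves exactly one tagging: ADJ NOUN ADJ NOUN DET NOUN DET VERB ADJ VERB.
Rule-by-rule: rule 1 ✓; rule 2 ✓; rule 3 ✓.

ADJ NOUN ADJ NOUN DET NOUN DET VERB ADJ VERB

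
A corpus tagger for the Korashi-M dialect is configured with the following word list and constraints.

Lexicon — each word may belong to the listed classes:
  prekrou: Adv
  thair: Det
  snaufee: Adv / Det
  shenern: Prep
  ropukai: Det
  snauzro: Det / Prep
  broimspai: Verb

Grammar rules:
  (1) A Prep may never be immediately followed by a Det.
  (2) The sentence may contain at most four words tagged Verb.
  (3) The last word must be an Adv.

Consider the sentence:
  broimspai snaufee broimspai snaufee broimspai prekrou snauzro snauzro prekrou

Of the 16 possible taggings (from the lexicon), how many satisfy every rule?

Candidates per position — 1:broimspai {Verb}; 2:snaufee {Adv,Det}; 3:broimspai {Verb}; 4:snaufee {Adv,Det}; 5:broimspai {Verb}; 6:prekrou {Adv}; 7:snauzro {Det,Prep}; 8:snauzro {Det,Prep}; 9:prekrou {Adv}.
There are 16 candidate sequences in total.
Checking each against the rules leaves 12 sequences.
Count = 12.

12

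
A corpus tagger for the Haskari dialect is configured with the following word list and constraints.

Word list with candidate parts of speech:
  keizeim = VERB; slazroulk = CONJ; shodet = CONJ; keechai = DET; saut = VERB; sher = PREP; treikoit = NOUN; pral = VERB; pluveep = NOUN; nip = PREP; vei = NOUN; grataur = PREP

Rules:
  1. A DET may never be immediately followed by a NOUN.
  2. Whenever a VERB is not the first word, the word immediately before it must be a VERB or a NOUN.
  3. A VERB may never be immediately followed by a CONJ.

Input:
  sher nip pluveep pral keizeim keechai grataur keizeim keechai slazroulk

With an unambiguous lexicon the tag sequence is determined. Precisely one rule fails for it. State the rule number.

2

Fixed tagging: PREP PREP NOUN VERB VERB DET PREP VERB DET CONJ.
Rule check: R1 ok, R2 fails, R3 ok.
Only rule 2 fails.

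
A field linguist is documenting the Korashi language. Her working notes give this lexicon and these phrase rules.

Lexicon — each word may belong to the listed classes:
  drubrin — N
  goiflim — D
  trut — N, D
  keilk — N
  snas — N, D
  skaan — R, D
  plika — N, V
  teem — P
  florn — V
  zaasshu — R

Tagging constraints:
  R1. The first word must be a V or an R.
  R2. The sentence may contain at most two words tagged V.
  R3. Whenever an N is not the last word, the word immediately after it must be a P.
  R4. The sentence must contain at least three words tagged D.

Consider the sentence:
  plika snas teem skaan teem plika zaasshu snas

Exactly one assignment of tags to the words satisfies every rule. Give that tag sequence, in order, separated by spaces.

Candidates per position — 1:plika {N,V}; 2:snas {N,D}; 3:teem {P}; 4:skaan {R,D}; 5:teem {P}; 6:plika {N,V}; 7:zaasshu {R}; 8:snas {N,D}.
Position 1: tagging it N would leave rule 1 unsatisfiable, so it must be V.
Position 2: tagging it N would leave rule 4 unsatisfiable, so it must be D.
Position 4: tagging it R would leave rule 4 unsatisfiable, so it must be D.
Position 6: tagging it N would leave rule 3 unsatisfiable, so it must be V.
Position 8: tagging it N would leave rule 4 unsatisfiable, so it must be D.
That leaves exactly one tagging: V D P D P V R D.
Checking: rule 1 satisfied; rule 2 satisfied; rule 3 satisfied; rule 4 satisfied.

V D P D P V R D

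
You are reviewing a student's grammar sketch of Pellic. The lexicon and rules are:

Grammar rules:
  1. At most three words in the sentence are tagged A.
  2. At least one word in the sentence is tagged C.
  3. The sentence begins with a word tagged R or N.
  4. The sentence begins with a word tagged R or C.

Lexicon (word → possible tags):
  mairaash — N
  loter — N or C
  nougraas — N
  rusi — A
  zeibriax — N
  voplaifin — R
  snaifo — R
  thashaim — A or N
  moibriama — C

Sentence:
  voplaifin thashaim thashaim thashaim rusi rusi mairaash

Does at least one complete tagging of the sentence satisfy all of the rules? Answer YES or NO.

Candidates per position — 1:voplaifin {R}; 2:thashaim {A,N}; 3:thashaim {A,N}; 4:thashaim {A,N}; 5:rusi {A}; 6:rusi {A}; 7:mairaash {N}.
Rule 2 cannot be satisfied by any choice of tags from the lexicon.
So there is no consistent tagging.

NO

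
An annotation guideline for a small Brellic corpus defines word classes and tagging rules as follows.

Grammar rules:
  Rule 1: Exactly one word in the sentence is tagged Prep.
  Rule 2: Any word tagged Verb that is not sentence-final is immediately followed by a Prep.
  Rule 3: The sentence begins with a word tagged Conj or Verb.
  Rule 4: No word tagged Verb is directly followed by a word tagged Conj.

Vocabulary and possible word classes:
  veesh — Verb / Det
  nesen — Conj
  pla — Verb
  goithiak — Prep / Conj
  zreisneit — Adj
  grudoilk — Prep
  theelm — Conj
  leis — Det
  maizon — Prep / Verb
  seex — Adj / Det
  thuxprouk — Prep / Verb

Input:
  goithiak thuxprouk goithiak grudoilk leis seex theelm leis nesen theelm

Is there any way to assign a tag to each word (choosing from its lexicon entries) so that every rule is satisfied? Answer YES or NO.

NO

Candidates per position — 1:goithiak {Prep,Conj}; 2:thuxprouk {Prep,Verb}; 3:goithiak {Prep,Conj}; 4:grudoilk {Prep}; 5:leis {Det}; 6:seex {Adj,Det}; 7:theelm {Conj}; 8:leis {Det}; 9:nesen {Conj}; 10:theelm {Conj}.
Every candidate sequence violates at least one rule; no consistent tagging exists.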